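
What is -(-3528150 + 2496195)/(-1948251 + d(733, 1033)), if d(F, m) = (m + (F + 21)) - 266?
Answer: -68797/129782 ≈ -0.53010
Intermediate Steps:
d(F, m) = -245 + F + m (d(F, m) = (m + (21 + F)) - 266 = (21 + F + m) - 266 = -245 + F + m)
-(-3528150 + 2496195)/(-1948251 + d(733, 1033)) = -(-3528150 + 2496195)/(-1948251 + (-245 + 733 + 1033)) = -(-1031955)/(-1948251 + 1521) = -(-1031955)/(-1946730) = -(-1031955)*(-1)/1946730 = -1*68797/129782 = -68797/129782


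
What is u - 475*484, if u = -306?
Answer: -230206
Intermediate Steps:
u - 475*484 = -306 - 475*484 = -306 - 229900 = -230206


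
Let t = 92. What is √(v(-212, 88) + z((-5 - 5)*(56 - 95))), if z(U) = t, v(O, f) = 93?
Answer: √185 ≈ 13.601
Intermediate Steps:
z(U) = 92
√(v(-212, 88) + z((-5 - 5)*(56 - 95))) = √(93 + 92) = √185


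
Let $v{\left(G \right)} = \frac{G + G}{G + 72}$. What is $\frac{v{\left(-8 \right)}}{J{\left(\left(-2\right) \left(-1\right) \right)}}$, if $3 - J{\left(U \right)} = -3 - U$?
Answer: $- \frac{1}{32} \approx -0.03125$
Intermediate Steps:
$J{\left(U \right)} = 6 + U$ ($J{\left(U \right)} = 3 - \left(-3 - U\right) = 3 + \left(3 + U\right) = 6 + U$)
$v{\left(G \right)} = \frac{2 G}{72 + G}$
$\frac{v{\left(-8 \right)}}{J{\left(\left(-2\right) \left(-1\right) \right)}} = \frac{2 \left(-8\right) \frac{1}{72 - 8}}{6 - -2} = \frac{2 \left(-8\right) \frac{1}{64}}{6 + 2} = \frac{2 \left(-8\right) \frac{1}{64}}{8} = \left(- \frac{1}{4}\right) \frac{1}{8} = - \frac{1}{32}$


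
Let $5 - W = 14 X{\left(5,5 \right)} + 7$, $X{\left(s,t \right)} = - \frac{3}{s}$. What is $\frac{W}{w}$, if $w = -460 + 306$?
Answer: $- \frac{16}{385} \approx -0.041558$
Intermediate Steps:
$W = \frac{32}{5}$ ($W = 5 - \left(14 \left(- \frac{3}{5}\right) + 7\right) = 5 - \left(- \frac{42}{5} + 7\right) = 5 - - \frac{7}{5} = 5 + \frac{7}{5} = \frac{32}{5} \approx 6.4$)
$w = -154$
$\frac{W}{w} = \frac{32}{5 \left(-154\right)} = \frac{32}{5} \left(- \frac{1}{154}\right) = - \frac{16}{385}$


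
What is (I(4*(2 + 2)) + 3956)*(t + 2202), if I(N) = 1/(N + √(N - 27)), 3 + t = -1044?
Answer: 406663180/89 - 385*I*√11/89 ≈ 4.5692e+6 - 14.347*I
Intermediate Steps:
t = -1047 (t = -3 - 1044 = -1047)
I(N) = 1/(N + √(-27 + N))
(I(4*(2 + 2)) + 3956)*(t + 2202) = (1/(4*(2 + 2) + √(-27 + 4*(2 + 2))) + 3956)*(-1047 + 2202) = (1/(4*4 + √(-27 + 4*4)) + 3956)*1155 = (1/(16 + √(-27 + 16)) + 3956)*1155 = (1/(16 + √(-11)) + 3956)*1155 = (1/(16 + I*√11) + 3956)*1155 = (3956 + 1/(16 + I*√11))*1155 = 4569180 + 1155/(16 + I*√11)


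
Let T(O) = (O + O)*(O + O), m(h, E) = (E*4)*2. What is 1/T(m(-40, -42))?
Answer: 1/451584 ≈ 2.2144e-6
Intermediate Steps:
m(h, E) = 8*E (m(h, E) = (4*E)*2 = 8*E)
T(O) = 4*O² (T(O) = (2*O)*(2*O) = 4*O²)
1/T(m(-40, -42)) = 1/(4*(8*(-42))²) = 1/(4*(-336)²) = 1/(4*112896) = 1/451584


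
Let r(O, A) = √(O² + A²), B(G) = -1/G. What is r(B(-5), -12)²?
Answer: 3601/25 ≈ 144.04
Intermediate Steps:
r(O, A) = √(A² + O²)
r(B(-5), -12)² = (√((-12)² + (-1/(-5))²))² = (√(144 + (-1*(-⅕))²))² = (√(144 + (⅕)²))² = (√(144 + 1/25))² = (√(3601/25))² = (√3601/5)² = 3601/25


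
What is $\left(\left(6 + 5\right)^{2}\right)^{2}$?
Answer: $14641$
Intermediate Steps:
$\left(\left(6 + 5\right)^{2}\right)^{2} = \left(11^{2}\right)^{2} = 121^{2} = 14641$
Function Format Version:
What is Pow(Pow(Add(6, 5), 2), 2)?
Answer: 14641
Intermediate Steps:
Pow(Pow(Add(6, 5), 2), 2) = Pow(Pow(11, 2), 2) = Pow(121, 2) = 14641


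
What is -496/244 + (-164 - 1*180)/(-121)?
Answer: 5980/7381 ≈ 0.81019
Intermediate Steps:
-496/244 + (-164 - 1*180)/(-121) = -496*1/244 + (-164 - 180)*(-1/121) = -124/61 - 344*(-1/121) = -124/61 + 344/121 = 5980/7381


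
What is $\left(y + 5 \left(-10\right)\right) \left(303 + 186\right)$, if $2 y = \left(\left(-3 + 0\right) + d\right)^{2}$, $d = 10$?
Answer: $- \frac{24939}{2} \approx -12470.0$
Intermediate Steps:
$y = \frac{49}{2}$ ($y = \frac{\left(\left(-3 + 0\right) + 10\right)^{2}}{2} = \frac{\left(-3 + 10\right)^{2}}{2} = \frac{7^{2}}{2} = \frac{1}{2} \cdot 49 = \frac{49}{2} \approx 24.5$)
$\left(y + 5 \left(-10\right)\right) \left(303 + 186\right) = \left(\frac{49}{2} + 5 \left(-10\right)\right) \left(303 + 186\right) = \left(\frac{49}{2} - 50\right) 489 = \left(- \frac{51}{2}\right) 489 = - \frac{24939}{2}$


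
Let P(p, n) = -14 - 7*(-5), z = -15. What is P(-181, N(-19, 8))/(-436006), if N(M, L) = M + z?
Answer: -21/436006 ≈ -4.8164e-5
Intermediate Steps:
N(M, L) = -15 + M (N(M, L) = M - 15 = -15 + M)
P(p, n) = 21 (P(p, n) = -14 + 35 = 21)
P(-181, N(-19, 8))/(-436006) = 21/(-436006) = 21*(-1/436006) = -21/436006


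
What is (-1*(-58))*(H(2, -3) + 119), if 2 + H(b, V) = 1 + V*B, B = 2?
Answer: 6496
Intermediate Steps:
H(b, V) = -1 + 2*V (H(b, V) = -2 + (1 + V*2) = -2 + (1 + 2*V) = -1 + 2*V)
(-1*(-58))*(H(2, -3) + 119) = (-1*(-58))*((-1 + 2*(-3)) + 119) = 58*((-1 - 6) + 119) = 58*(-7 + 119) = 58*112 = 6496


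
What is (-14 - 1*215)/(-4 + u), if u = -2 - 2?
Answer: 229/8 ≈ 28.625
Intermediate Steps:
u = -4
(-14 - 1*215)/(-4 + u) = (-14 - 1*215)/(-4 - 4) = (-14 - 215)/(-8) = -229*(-1/8) = 229/8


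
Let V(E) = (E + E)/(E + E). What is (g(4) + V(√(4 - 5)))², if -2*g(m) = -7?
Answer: 81/4 ≈ 20.250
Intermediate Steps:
g(m) = 7/2 (g(m) = -½*(-7) = 7/2)
V(E) = 1 (V(E) = (2*E)/((2*E)) = (2*E)*(1/(2*E)) = 1)
(g(4) + V(√(4 - 5)))² = (7/2 + 1)² = (9/2)² = 81/4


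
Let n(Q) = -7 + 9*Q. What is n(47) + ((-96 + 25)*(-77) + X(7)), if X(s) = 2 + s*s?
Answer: 5934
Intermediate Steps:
X(s) = 2 + s²
n(47) + ((-96 + 25)*(-77) + X(7)) = (-7 + 9*47) + ((-96 + 25)*(-77) + (2 + 7²)) = (-7 + 423) + (-71*(-77) + (2 + 49)) = 416 + (5467 + 51) = 416 + 5518 = 5934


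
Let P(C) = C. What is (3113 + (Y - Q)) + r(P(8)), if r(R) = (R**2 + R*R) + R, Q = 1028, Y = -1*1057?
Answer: 1164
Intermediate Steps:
Y = -1057
r(R) = R + 2*R**2 (r(R) = (R**2 + R**2) + R = 2*R**2 + R = R + 2*R**2)
(3113 + (Y - Q)) + r(P(8)) = (3113 + (-1057 - 1*1028)) + 8*(1 + 2*8) = (3113 + (-1057 - 1028)) + 8*(1 + 16) = (3113 - 2085) + 8*17 = 1028 + 136 = 1164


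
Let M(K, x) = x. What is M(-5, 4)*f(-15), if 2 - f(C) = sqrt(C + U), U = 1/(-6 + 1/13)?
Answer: 8 - 16*I*sqrt(5621)/77 ≈ 8.0 - 15.579*I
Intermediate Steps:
U = -13/77 (U = 1/(-6 + 1/13) = 1/(-77/13) = -13/77 ≈ -0.16883)
f(C) = 2 - sqrt(-13/77 + C) (f(C) = 2 - sqrt(C - 13/77) = 2 - sqrt(-13/77 + C))
M(-5, 4)*f(-15) = 4*(2 - sqrt(-1001 + 5929*(-15))/77) = 4*(2 - sqrt(-1001 - 88935)/77) = 4*(2 - 4*I*sqrt(5621)/77) = 8 - 16*I*sqrt(5621)/77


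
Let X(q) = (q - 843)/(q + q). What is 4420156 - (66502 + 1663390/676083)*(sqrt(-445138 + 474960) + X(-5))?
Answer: -4122153219004/3380415 - 44962535056*sqrt(29822)/676083 ≈ -1.2704e+7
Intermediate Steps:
X(q) = (-843 + q)/(2*q) (X(q) = (-843 + q)/((2*q)) = (-843 + q)*(1/(2*q)) = (-843 + q)/(2*q))
4420156 - (66502 + 1663390/676083)*(sqrt(-445138 + 474960) + X(-5)) = 4420156 - (66502 + 1663390/676083)*(sqrt(-445138 + 474960) + (1/2)*(-843 - 5)/(-5)) = 4420156 - (66502 + 1663390*(1/676083))*(sqrt(29822) + (1/2)*(-1/5)*(-848)) = 4420156 - (66502 + 1663390/676083)*(sqrt(29822) + 424/5) = 4420156 - 44962535056*(424/5 + sqrt(29822))/676083 = 4420156 - (19064114863744/3380415 + 44962535056*sqrt(29822)/676083) = 4420156 + (-19064114863744/3380415 - 44962535056*sqrt(29822)/676083) = -4122153219004/3380415 - 44962535056*sqrt(29822)/676083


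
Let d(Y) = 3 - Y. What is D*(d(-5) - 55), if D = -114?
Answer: 5358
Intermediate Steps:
D*(d(-5) - 55) = -114*((3 - 1*(-5)) - 55) = -114*((3 + 5) - 55) = -114*(8 - 55) = -114*(-47) = 5358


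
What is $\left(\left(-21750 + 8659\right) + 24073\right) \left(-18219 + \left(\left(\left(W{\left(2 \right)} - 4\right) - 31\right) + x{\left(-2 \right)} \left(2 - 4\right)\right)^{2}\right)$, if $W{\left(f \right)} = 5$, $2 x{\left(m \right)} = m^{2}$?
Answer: $-187385866$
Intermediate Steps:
$x{\left(m \right)} = \frac{m^{2}}{2}$
$\left(\left(-21750 + 8659\right) + 24073\right) \left(-18219 + \left(\left(\left(W{\left(2 \right)} - 4\right) - 31\right) + x{\left(-2 \right)} \left(2 - 4\right)\right)^{2}\right) = \left(\left(-21750 + 8659\right) + 24073\right) \left(-18219 + \left(\left(\left(5 - 4\right) - 31\right) + \frac{\left(-2\right)^{2}}{2} \left(2 - 4\right)\right)^{2}\right) = \left(-13091 + 24073\right) \left(-18219 + \left(\left(1 - 31\right) + \frac{1}{2} \cdot 4 \left(-2\right)\right)^{2}\right) = 10982 \left(-18219 + \left(-30 + 2 \left(-2\right)\right)^{2}\right) = 10982 \left(-18219 + \left(-30 - 4\right)^{2}\right) = 10982 \left(-18219 + \left(-34\right)^{2}\right) = 10982 \left(-18219 + 1156\right) = 10982 \left(-17063\right) = -187385866$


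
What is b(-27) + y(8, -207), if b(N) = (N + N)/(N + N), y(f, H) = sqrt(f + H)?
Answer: 1 + I*sqrt(199) ≈ 1.0 + 14.107*I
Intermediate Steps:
y(f, H) = sqrt(H + f)
b(N) = 1 (b(N) = (2*N)/((2*N)) = (2*N)*(1/(2*N)) = 1)
b(-27) + y(8, -207) = 1 + sqrt(-207 + 8) = 1 + sqrt(-199) = 1 + I*sqrt(199)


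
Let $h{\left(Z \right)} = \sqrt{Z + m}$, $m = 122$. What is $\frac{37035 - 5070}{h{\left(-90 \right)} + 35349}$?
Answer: $\frac{1129930785}{1249551769} - \frac{127860 \sqrt{2}}{1249551769} \approx 0.90412$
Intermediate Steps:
$h{\left(Z \right)} = \sqrt{122 + Z}$ ($h{\left(Z \right)} = \sqrt{Z + 122} = \sqrt{122 + Z}$)
$\frac{37035 - 5070}{h{\left(-90 \right)} + 35349} = \frac{37035 - 5070}{\sqrt{122 - 90} + 35349} = \frac{31965}{\sqrt{32} + 35349} = \frac{31965}{4 \sqrt{2} + 35349} = \frac{31965}{35349 + 4 \sqrt{2}}$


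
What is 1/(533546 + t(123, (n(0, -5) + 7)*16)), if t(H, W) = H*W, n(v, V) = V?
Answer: 1/537482 ≈ 1.8605e-6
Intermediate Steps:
1/(533546 + t(123, (n(0, -5) + 7)*16)) = 1/(533546 + 123*((-5 + 7)*16)) = 1/(533546 + 123*(2*16)) = 1/(533546 + 123*32) = 1/(533546 + 3936) = 1/537482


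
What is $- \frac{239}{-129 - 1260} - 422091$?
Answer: $- \frac{586284160}{1389} \approx -4.2209 \cdot 10^{5}$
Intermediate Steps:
$- \frac{239}{-129 - 1260} - 422091 = - \frac{239}{-1389} - 422091 = \left(-239\right) \left(- \frac{1}{1389}\right) - 422091 = \frac{239}{1389} - 422091 = - \frac{586284160}{1389}$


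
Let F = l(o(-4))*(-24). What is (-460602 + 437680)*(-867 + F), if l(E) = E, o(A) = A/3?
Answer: 19139870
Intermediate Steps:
o(A) = A/3 (o(A) = A*(⅓) = A/3)
F = 32 (F = ((⅓)*(-4))*(-24) = -4/3*(-24) = 32)
(-460602 + 437680)*(-867 + F) = (-460602 + 437680)*(-867 + 32) = -22922*(-835) = 19139870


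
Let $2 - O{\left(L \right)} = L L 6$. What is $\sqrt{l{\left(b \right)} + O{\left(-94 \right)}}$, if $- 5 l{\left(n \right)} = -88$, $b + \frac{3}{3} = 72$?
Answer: $\frac{i \sqrt{1324910}}{5} \approx 230.21 i$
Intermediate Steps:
$b = 71$ ($b = -1 + 72 = 71$)
$l{\left(n \right)} = \frac{88}{5}$ ($l{\left(n \right)} = \left(- \frac{1}{5}\right) \left(-88\right) = \frac{88}{5}$)
$O{\left(L \right)} = 2 - 6 L^{2}$ ($O{\left(L \right)} = 2 - L L 6 = 2 - L^{2} \cdot 6 = 2 - 6 L^{2}$)
$\sqrt{l{\left(b \right)} + O{\left(-94 \right)}} = \sqrt{\frac{88}{5} + \left(2 - 6 \left(-94\right)^{2}\right)} = \sqrt{\frac{88}{5} + \left(2 - 53016\right)} = \sqrt{\frac{88}{5} - 53014} = \sqrt{- \frac{264982}{5}} = \frac{i \sqrt{1324910}}{5}$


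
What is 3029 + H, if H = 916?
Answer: 3945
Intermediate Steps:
3029 + H = 3029 + 916 = 3945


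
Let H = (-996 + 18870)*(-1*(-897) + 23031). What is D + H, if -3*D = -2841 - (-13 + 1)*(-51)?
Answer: 427690223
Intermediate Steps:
H = 427689072 (H = 17874*(897 + 23031) = 17874*23928 = 427689072)
D = 1151 (D = -(-2841 - (-13 + 1)*(-51))/3 = -(-2841 - (-12)*(-51))/3 = -(-2841 - 1*612)/3 = -(-2841 - 612)/3 = -⅓*(-3453) = 1151)
D + H = 1151 + 427689072 = 427690223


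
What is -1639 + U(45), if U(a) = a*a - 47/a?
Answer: 17323/45 ≈ 384.96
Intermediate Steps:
U(a) = a² - 47/a
-1639 + U(45) = -1639 + (-47 + 45³)/45 = -1639 + (-47 + 91125)/45 = -1639 + (1/45)*91078 = -1639 + 91078/45 = 17323/45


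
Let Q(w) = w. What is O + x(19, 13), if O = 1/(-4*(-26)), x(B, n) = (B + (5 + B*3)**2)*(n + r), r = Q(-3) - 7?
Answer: 1205257/104 ≈ 11589.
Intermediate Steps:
r = -10 (r = -3 - 7 = -10)
x(B, n) = (-10 + n)*(B + (5 + 3*B)**2) (x(B, n) = (B + (5 + B*3)**2)*(n - 10) = (B + (5 + 3*B)**2)*(-10 + n) = (-10 + n)*(B + (5 + 3*B)**2))
O = 1/104 ≈ 0.0096154
O + x(19, 13) = 1/104 + (-10*19 - 10*(5 + 3*19)**2 + 19*13 + 13*(5 + 3*19)**2) = 1/104 + (-190 - 10*(5 + 57)**2 + 247 + 13*(5 + 57)**2) = 1/104 + (-190 - 10*62**2 + 247 + 13*62**2) = 1/104 + (-190 - 10*3844 + 247 + 13*3844) = 1/104 + (-190 - 38440 + 247 + 49972) = 1/104 + 11589 = 1205257/104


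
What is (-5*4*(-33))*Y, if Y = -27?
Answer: -17820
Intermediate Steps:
(-5*4*(-33))*Y = (-5*4*(-33))*(-27) = -20*(-33)*(-27) = 660*(-27) = -17820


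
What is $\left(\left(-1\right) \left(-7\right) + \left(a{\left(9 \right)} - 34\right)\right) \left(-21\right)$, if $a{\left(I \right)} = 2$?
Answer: $525$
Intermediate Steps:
$\left(\left(-1\right) \left(-7\right) + \left(a{\left(9 \right)} - 34\right)\right) \left(-21\right) = \left(\left(-1\right) \left(-7\right) + \left(2 - 34\right)\right) \left(-21\right) = \left(7 + \left(2 - 34\right)\right) \left(-21\right) = \left(7 - 32\right) \left(-21\right) = \left(-25\right) \left(-21\right) = 525$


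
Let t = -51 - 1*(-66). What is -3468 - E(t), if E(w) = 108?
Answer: -3576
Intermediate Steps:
t = 15 (t = -51 + 66 = 15)
-3468 - E(t) = -3468 - 1*108 = -3468 - 108 = -3576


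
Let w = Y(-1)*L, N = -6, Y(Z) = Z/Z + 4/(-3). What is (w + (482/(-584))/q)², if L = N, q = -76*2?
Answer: 7922602081/1969939456 ≈ 4.0218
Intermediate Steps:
Y(Z) = -⅓ (Y(Z) = 1 + 4*(-⅓) = 1 - 4/3 = -⅓)
q = -152
L = -6
w = 2 (w = -⅓*(-6) = 2)
(w + (482/(-584))/q)² = (2 + (482/(-584))/(-152))² = (2 + (482*(-1/584))*(-1/152))² = (2 - 241/292*(-1/152))² = (2 + 241/44384)² = (89009/44384)² = 7922602081/1969939456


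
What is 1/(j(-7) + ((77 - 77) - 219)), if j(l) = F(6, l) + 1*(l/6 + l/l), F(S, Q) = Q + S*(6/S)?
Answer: -6/1321 ≈ -0.0045420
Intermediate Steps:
F(S, Q) = 6 + Q (F(S, Q) = Q + 6 = 6 + Q)
j(l) = 7 + 7*l/6 (j(l) = (6 + l) + 1*(l/6 + l/l) = (6 + l) + 1*(l*(1/6) + 1) = (6 + l) + 1*(l/6 + 1) = (6 + l) + 1*(1 + l/6) = (6 + l) + (1 + l/6) = 7 + 7*l/6)
1/(j(-7) + ((77 - 77) - 219)) = 1/((7 + (7/6)*(-7)) + ((77 - 77) - 219)) = 1/((7 - 49/6) + (0 - 219)) = 1/(-7/6 - 219) = 1/(-1321/6) = -6/1321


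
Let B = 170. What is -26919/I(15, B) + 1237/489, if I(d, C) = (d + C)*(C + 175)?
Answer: 21929378/10403475 ≈ 2.1079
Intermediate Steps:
I(d, C) = (175 + C)*(C + d) (I(d, C) = (C + d)*(175 + C) = (175 + C)*(C + d))
-26919/I(15, B) + 1237/489 = -26919/(170² + 175*170 + 175*15 + 170*15) + 1237/489 = -26919/(28900 + 29750 + 2625 + 2550) + 1237*(1/489) = -26919/63825 + 1237/489 = -26919*1/63825 + 1237/489 = -8973/21275 + 1237/489 = 21929378/10403475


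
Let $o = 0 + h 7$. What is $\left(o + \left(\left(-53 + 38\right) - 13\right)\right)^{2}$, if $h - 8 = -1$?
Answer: $441$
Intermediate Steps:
$h = 7$ ($h = 8 - 1 = 7$)
$o = 49$ ($o = 0 + 7 \cdot 7 = 0 + 49 = 49$)
$\left(o + \left(\left(-53 + 38\right) - 13\right)\right)^{2} = \left(49 + \left(\left(-53 + 38\right) - 13\right)\right)^{2} = \left(49 - 28\right)^{2} = 21^{2} = 441$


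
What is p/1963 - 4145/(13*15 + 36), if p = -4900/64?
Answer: -130469135/7255248 ≈ -17.983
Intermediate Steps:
p = -1225/16 (p = -4900*1/64 = -1225/16 ≈ -76.563)
p/1963 - 4145/(13*15 + 36) = -1225/16/1963 - 4145/(13*15 + 36) = -1225/16*1/1963 - 4145/(195 + 36) = -1225/31408 - 4145/231 = -130469135/7255248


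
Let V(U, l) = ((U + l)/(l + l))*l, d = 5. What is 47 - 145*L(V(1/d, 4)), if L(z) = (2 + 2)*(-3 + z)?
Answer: 569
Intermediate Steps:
V(U, l) = U/2 + l/2 (V(U, l) = ((U + l)/((2*l)))*l = ((U + l)*(1/(2*l)))*l = ((U + l)/(2*l))*l = U/2 + l/2)
L(z) = -12 + 4*z (L(z) = 4*(-3 + z) = -12 + 4*z)
47 - 145*L(V(1/d, 4)) = 47 - 145*(-12 + 4*((½)/5 + (½)*4)) = 47 - 145*(-12 + 4*((½)*(⅕) + 2)) = 47 - 145*(-12 + 4*(⅒ + 2)) = 47 - 145*(-12 + 4*(21/10)) = 47 - 145*(-12 + 42/5) = 47 - 145*(-18/5) = 47 + 522 = 569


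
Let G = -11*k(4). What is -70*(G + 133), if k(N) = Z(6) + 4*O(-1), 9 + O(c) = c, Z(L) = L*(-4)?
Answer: -58590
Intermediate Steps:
Z(L) = -4*L
O(c) = -9 + c
k(N) = -64 (k(N) = -4*6 + 4*(-9 - 1) = -24 + 4*(-10) = -24 - 40 = -64)
G = 704 (G = -11*(-64) = 704)
-70*(G + 133) = -70*(704 + 133) = -70*837 = -58590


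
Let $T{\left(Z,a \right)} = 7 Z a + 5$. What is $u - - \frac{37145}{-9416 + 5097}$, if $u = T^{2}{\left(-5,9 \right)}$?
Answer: $\frac{415018755}{4319} \approx 96091.0$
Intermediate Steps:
$T{\left(Z,a \right)} = 5 + 7 Z a$ ($T{\left(Z,a \right)} = 7 Z a + 5 = 5 + 7 Z a$)
$u = 96100$ ($u = \left(5 + 7 \left(-5\right) 9\right)^{2} = \left(5 - 315\right)^{2} = \left(-310\right)^{2} = 96100$)
$u - - \frac{37145}{-9416 + 5097} = 96100 - - \frac{37145}{-9416 + 5097} = 96100 - - \frac{37145}{-4319} = 96100 - \left(-37145\right) \left(- \frac{1}{4319}\right) = 96100 - \frac{37145}{4319} = \frac{415018755}{4319}$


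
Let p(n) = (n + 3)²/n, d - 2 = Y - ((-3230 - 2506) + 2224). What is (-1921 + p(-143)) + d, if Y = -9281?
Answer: -1118984/143 ≈ -7825.1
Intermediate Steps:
d = -5767 (d = 2 + (-9281 - ((-3230 - 2506) + 2224)) = 2 + (-9281 - (-5736 + 2224)) = 2 + (-9281 - 1*(-3512)) = 2 + (-9281 + 3512) = 2 - 5769 = -5767)
p(n) = (3 + n)²/n
(-1921 + p(-143)) + d = (-1921 + (3 - 143)²/(-143)) - 5767 = (-1921 - 1/143*(-140)²) - 5767 = (-1921 - 1/143*19600) - 5767 = (-1921 - 19600/143) - 5767 = -294303/143 - 5767 = -1118984/143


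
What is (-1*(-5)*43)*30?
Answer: 6450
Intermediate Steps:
(-1*(-5)*43)*30 = (5*43)*30 = 215*30 = 6450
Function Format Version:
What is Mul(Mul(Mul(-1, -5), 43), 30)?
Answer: 6450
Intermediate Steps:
Mul(Mul(Mul(-1, -5), 43), 30) = Mul(Mul(5, 43), 30) = Mul(215, 30) = 6450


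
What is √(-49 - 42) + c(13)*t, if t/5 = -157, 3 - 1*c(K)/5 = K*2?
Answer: 90275 + I*√91 ≈ 90275.0 + 9.5394*I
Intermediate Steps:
c(K) = 15 - 10*K (c(K) = 15 - 5*K*2 = 15 - 10*K)
t = -785 (t = 5*(-157) = -785)
√(-49 - 42) + c(13)*t = √(-49 - 42) + (15 - 10*13)*(-785) = √(-91) + (15 - 130)*(-785) = I*√91 - 115*(-785) = I*√91 + 90275 = 90275 + I*√91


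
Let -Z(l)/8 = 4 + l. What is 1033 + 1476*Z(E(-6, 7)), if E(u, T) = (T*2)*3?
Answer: -542135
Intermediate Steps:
E(u, T) = 6*T (E(u, T) = (2*T)*3 = 6*T)
Z(l) = -32 - 8*l (Z(l) = -8*(4 + l) = -32 - 8*l)
1033 + 1476*Z(E(-6, 7)) = 1033 + 1476*(-32 - 48*7) = 1033 + 1476*(-32 - 8*42) = 1033 + 1476*(-32 - 336) = 1033 + 1476*(-368) = 1033 - 543168 = -542135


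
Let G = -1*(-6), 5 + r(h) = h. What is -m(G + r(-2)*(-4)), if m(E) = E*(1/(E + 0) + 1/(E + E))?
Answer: -3/2 ≈ -1.5000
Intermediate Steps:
r(h) = -5 + h
G = 6
m(E) = 3/2 (m(E) = E*(1/E + 1/(2*E)) = E*(3/(2*E)) = 3/2)
-m(G + r(-2)*(-4)) = -1*3/2 = -3/2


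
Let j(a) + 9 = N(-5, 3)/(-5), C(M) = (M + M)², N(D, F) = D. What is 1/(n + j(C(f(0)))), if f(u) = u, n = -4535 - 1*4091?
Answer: -1/8634 ≈ -0.00011582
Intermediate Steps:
n = -8626 (n = -4535 - 4091 = -8626)
C(M) = 4*M² (C(M) = (2*M)² = 4*M²)
j(a) = -8 (j(a) = -9 - 5/(-5) = -9 - 5*(-⅕) = -9 + 1 = -8)
1/(n + j(C(f(0)))) = 1/(-8626 - 8) = 1/(-8634) = -1/8634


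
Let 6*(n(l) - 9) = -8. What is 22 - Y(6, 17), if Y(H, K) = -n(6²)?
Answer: 89/3 ≈ 29.667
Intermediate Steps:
n(l) = 23/3 (n(l) = 9 + (⅙)*(-8) = 9 - 4/3 = 23/3)
Y(H, K) = -23/3 (Y(H, K) = -1*23/3 = -23/3)
22 - Y(6, 17) = 22 - 1*(-23/3) = 22 + 23/3 = 89/3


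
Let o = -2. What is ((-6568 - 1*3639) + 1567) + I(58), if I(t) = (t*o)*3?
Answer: -8988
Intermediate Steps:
I(t) = -6*t (I(t) = (t*(-2))*3 = -2*t*3 = -6*t)
((-6568 - 1*3639) + 1567) + I(58) = ((-6568 - 1*3639) + 1567) - 6*58 = ((-6568 - 3639) + 1567) - 348 = (-10207 + 1567) - 348 = -8640 - 348 = -8988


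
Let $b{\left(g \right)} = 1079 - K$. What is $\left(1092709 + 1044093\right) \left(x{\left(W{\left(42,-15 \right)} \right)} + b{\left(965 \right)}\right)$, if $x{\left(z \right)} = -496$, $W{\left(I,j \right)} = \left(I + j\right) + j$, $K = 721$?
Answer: $-294878676$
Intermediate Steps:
$W{\left(I,j \right)} = I + 2 j$
$b{\left(g \right)} = 358$ ($b{\left(g \right)} = 1079 - 721 = 358$)
$\left(1092709 + 1044093\right) \left(x{\left(W{\left(42,-15 \right)} \right)} + b{\left(965 \right)}\right) = \left(1092709 + 1044093\right) \left(-496 + 358\right) = 2136802 \left(-138\right) = -294878676$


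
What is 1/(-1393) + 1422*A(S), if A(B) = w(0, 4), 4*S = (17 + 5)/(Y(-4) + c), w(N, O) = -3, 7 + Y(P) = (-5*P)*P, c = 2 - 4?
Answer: -5942539/1393 ≈ -4266.0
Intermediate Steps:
c = -2
Y(P) = -7 - 5*P² (Y(P) = -7 + (-5*P)*P = -7 - 5*P²)
S = -11/178 (S = ((17 + 5)/((-7 - 5*(-4)²) - 2))/4 = (22/((-7 - 5*16) - 2))/4 = (22/((-7 - 80) - 2))/4 = (22/(-87 - 2))/4 = (22/(-89))/4 = (22*(-1/89))/4 = (¼)*(-22/89) = -11/178 ≈ -0.061798)
A(B) = -3
1/(-1393) + 1422*A(S) = 1/(-1393) + 1422*(-3) = -1/1393 - 4266 = -5942539/1393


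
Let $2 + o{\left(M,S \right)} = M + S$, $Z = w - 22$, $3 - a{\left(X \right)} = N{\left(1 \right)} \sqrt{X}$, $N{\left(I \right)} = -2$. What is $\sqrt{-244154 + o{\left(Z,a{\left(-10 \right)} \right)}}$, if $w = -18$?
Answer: $\sqrt{-244193 + 2 i \sqrt{10}} \approx 0.006 + 494.16 i$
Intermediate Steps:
$a{\left(X \right)} = 3 + 2 \sqrt{X}$ ($a{\left(X \right)} = 3 - - 2 \sqrt{X} = 3 + 2 \sqrt{X}$)
$Z = -40$ ($Z = -18 - 22 = -40$)
$o{\left(M,S \right)} = -2 + M + S$ ($o{\left(M,S \right)} = -2 + \left(M + S\right) = -2 + M + S$)
$\sqrt{-244154 + o{\left(Z,a{\left(-10 \right)} \right)}} = \sqrt{-244154 - \left(39 - 2 i \sqrt{10}\right)} = \sqrt{-244193 + 2 i \sqrt{10}}$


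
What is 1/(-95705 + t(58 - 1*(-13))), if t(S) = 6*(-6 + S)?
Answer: -1/95315 ≈ -1.0492e-5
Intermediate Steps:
t(S) = -36 + 6*S
1/(-95705 + t(58 - 1*(-13))) = 1/(-95705 + (-36 + 6*(58 - 1*(-13)))) = 1/(-95705 + (-36 + 6*(58 + 13))) = 1/(-95705 + (-36 + 6*71)) = 1/(-95705 + (-36 + 426)) = 1/(-95705 + 390) = 1/(-95315) = -1/95315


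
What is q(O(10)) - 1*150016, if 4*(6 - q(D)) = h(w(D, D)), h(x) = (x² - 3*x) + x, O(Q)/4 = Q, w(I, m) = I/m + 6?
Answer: -600075/4 ≈ -1.5002e+5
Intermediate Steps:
w(I, m) = 6 + I/m
O(Q) = 4*Q
h(x) = x² - 2*x
q(D) = -11/4 (q(D) = 6 - (6 + D/D)*(-2 + (6 + D/D))/4 = 6 - (6 + 1)*(-2 + (6 + 1))/4 = 6 - 7*(-2 + 7)/4 = 6 - 7*5/4 = 6 - ¼*35 = 6 - 35/4 = -11/4)
q(O(10)) - 1*150016 = -11/4 - 1*150016 = -11/4 - 150016 = -600075/4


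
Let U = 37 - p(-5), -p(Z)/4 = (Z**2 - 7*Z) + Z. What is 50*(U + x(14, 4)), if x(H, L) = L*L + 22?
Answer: 14750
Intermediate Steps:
p(Z) = -4*Z**2 + 24*Z (p(Z) = -4*((Z**2 - 7*Z) + Z) = -4*(Z**2 - 6*Z) = -4*Z**2 + 24*Z)
x(H, L) = 22 + L**2 (x(H, L) = L**2 + 22 = 22 + L**2)
U = 257 (U = 37 - 4*(-5)*(6 - 1*(-5)) = 37 - 4*(-5)*(6 + 5) = 37 - 4*(-5)*11 = 37 - 1*(-220) = 37 + 220 = 257)
50*(U + x(14, 4)) = 50*(257 + (22 + 4**2)) = 50*(257 + (22 + 16)) = 50*(257 + 38) = 50*295 = 14750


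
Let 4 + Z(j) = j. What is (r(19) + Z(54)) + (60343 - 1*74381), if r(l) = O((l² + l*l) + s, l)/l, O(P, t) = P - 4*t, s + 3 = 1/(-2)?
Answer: -530259/38 ≈ -13954.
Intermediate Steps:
s = -7/2 (s = -3 + 1/(-2) = -3 - ½ = -7/2 ≈ -3.5000)
Z(j) = -4 + j
r(l) = (-7/2 - 4*l + 2*l²)/l (r(l) = (((l² + l*l) - 7/2) - 4*l)/l = (((l² + l²) - 7/2) - 4*l)/l = ((2*l² - 7/2) - 4*l)/l = ((-7/2 + 2*l²) - 4*l)/l = (-7/2 - 4*l + 2*l²)/l)
(r(19) + Z(54)) + (60343 - 1*74381) = ((-4 + 2*19 - 7/2/19) + (-4 + 54)) + (60343 - 1*74381) = ((-4 + 38 - 7/2*1/19) + 50) + (60343 - 74381) = ((-4 + 38 - 7/38) + 50) - 14038 = (1285/38 + 50) - 14038 = 3185/38 - 14038 = -530259/38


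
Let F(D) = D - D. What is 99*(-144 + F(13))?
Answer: -14256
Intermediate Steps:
F(D) = 0
99*(-144 + F(13)) = 99*(-144 + 0) = 99*(-144) = -14256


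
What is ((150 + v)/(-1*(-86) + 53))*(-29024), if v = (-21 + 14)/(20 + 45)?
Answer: -282780832/9035 ≈ -31298.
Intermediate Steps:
v = -7/65 ≈ -0.10769
((150 + v)/(-1*(-86) + 53))*(-29024) = ((150 - 7/65)/(-1*(-86) + 53))*(-29024) = (9743/(65*(86 + 53)))*(-29024) = ((9743/65)/139)*(-29024) = ((9743/65)*(1/139))*(-29024) = (9743/9035)*(-29024) = -282780832/9035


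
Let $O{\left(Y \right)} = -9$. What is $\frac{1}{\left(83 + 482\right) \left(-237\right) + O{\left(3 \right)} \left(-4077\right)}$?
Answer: $- \frac{1}{97212} \approx -1.0287 \cdot 10^{-5}$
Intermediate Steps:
$\frac{1}{\left(83 + 482\right) \left(-237\right) + O{\left(3 \right)} \left(-4077\right)} = \frac{1}{\left(83 + 482\right) \left(-237\right) - -36693} = \frac{1}{565 \left(-237\right) + 36693} = \frac{1}{-133905 + 36693} = \frac{1}{-97212} = - \frac{1}{97212}$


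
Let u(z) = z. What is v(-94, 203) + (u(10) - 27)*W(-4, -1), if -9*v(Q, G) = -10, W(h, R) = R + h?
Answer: 775/9 ≈ 86.111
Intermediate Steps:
v(Q, G) = 10/9 (v(Q, G) = -⅑*(-10) = 10/9)
v(-94, 203) + (u(10) - 27)*W(-4, -1) = 10/9 + (10 - 27)*(-1 - 4) = 10/9 - 17*(-5) = 10/9 + 85 = 775/9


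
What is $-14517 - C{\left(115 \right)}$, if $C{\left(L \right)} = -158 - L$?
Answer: $-14244$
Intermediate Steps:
$-14517 - C{\left(115 \right)} = -14517 - \left(-158 - 115\right) = -14517 - -273 = -14517 + 273 = -14244$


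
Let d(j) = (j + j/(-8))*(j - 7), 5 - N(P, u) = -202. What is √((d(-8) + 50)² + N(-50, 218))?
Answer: 2*√6058 ≈ 155.67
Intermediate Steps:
N(P, u) = 207 (N(P, u) = 5 - 1*(-202) = 5 + 202 = 207)
d(j) = 7*j*(-7 + j)/8 (d(j) = (j + j*(-⅛))*(-7 + j) = (j - j/8)*(-7 + j) = (7*j/8)*(-7 + j) = 7*j*(-7 + j)/8)
√((d(-8) + 50)² + N(-50, 218)) = √(((7/8)*(-8)*(-7 - 8) + 50)² + 207) = √(((7/8)*(-8)*(-15) + 50)² + 207) = √((105 + 50)² + 207) = √(155² + 207) = √(24025 + 207) = √24232 = 2*√6058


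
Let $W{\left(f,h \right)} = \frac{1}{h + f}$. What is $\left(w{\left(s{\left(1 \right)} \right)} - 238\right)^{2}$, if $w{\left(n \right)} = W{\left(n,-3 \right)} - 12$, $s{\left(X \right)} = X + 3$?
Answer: $62001$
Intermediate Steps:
$W{\left(f,h \right)} = \frac{1}{f + h}$
$s{\left(X \right)} = 3 + X$
$w{\left(n \right)} = -12 + \frac{1}{-3 + n}$ ($w{\left(n \right)} = \frac{1}{n - 3} - 12 = \frac{1}{-3 + n} - 12 = -12 + \frac{1}{-3 + n}$)
$\left(w{\left(s{\left(1 \right)} \right)} - 238\right)^{2} = \left(\frac{37 - 12 \left(3 + 1\right)}{-3 + \left(3 + 1\right)} - 238\right)^{2} = \left(\frac{37 - 48}{-3 + 4} - 238\right)^{2} = \left(\frac{37 - 48}{1} - 238\right)^{2} = \left(1 \left(-11\right) - 238\right)^{2} = \left(-11 - 238\right)^{2} = \left(-249\right)^{2} = 62001$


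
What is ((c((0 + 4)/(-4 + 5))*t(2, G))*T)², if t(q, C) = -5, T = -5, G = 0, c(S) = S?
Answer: 10000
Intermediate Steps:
((c((0 + 4)/(-4 + 5))*t(2, G))*T)² = ((((0 + 4)/(-4 + 5))*(-5))*(-5))² = (((4/1)*(-5))*(-5))² = (((4*1)*(-5))*(-5))² = ((4*(-5))*(-5))² = (-20*(-5))² = 100² = 10000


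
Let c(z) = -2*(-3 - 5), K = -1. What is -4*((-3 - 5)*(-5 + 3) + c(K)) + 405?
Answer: 277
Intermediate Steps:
c(z) = 16 (c(z) = -2*(-8) = 16)
-4*((-3 - 5)*(-5 + 3) + c(K)) + 405 = -4*((-3 - 5)*(-5 + 3) + 16) + 405 = -4*(-8*(-2) + 16) + 405 = -4*(16 + 16) + 405 = -4*32 + 405 = -128 + 405 = 277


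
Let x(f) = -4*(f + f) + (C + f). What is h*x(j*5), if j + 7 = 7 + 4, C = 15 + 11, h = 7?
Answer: -798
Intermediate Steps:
C = 26
j = 4 (j = -7 + (7 + 4) = -7 + 11 = 4)
x(f) = 26 - 7*f (x(f) = -4*(f + f) + (26 + f) = -8*f + (26 + f) = 26 - 7*f)
h*x(j*5) = 7*(26 - 28*5) = 7*(26 - 7*20) = 7*(26 - 140) = 7*(-114) = -798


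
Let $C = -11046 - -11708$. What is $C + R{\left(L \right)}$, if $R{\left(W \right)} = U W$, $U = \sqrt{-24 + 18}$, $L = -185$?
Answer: $662 - 185 i \sqrt{6} \approx 662.0 - 453.16 i$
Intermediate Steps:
$C = 662$ ($C = -11046 + 11708 = 662$)
$U = i \sqrt{6}$ ($U = \sqrt{-6} = i \sqrt{6} \approx 2.4495 i$)
$R{\left(W \right)} = i W \sqrt{6}$ ($R{\left(W \right)} = i \sqrt{6} W = i W \sqrt{6}$)
$C + R{\left(L \right)} = 662 + i \left(-185\right) \sqrt{6} = 662 - 185 i \sqrt{6}$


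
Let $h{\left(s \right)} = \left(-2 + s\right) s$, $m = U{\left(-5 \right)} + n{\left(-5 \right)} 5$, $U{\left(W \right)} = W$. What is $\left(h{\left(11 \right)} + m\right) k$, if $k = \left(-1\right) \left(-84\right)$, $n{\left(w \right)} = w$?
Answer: $5796$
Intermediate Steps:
$k = 84$
$m = -30$ ($m = -5 - 25 = -30$)
$h{\left(s \right)} = s \left(-2 + s\right)$
$\left(h{\left(11 \right)} + m\right) k = \left(11 \left(-2 + 11\right) - 30\right) 84 = \left(11 \cdot 9 - 30\right) 84 = \left(99 - 30\right) 84 = 69 \cdot 84 = 5796$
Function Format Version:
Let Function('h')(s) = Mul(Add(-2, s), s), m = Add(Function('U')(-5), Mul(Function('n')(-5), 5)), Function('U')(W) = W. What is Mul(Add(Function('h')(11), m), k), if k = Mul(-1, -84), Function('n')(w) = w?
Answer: 5796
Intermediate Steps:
k = 84
m = -30 (m = Add(-5, Mul(-5, 5)) = Add(-5, -25) = -30)
Function('h')(s) = Mul(s, Add(-2, s))
Mul(Add(Function('h')(11), m), k) = Mul(Add(Mul(11, Add(-2, 11)), -30), 84) = Mul(Add(Mul(11, 9), -30), 84) = Mul(Add(99, -30), 84) = Mul(69, 84) = 5796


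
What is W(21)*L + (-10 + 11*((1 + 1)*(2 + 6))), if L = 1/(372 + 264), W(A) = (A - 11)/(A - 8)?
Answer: 686249/4134 ≈ 166.00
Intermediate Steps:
W(A) = (-11 + A)/(-8 + A)
L = 1/636 ≈ 0.0015723
W(21)*L + (-10 + 11*((1 + 1)*(2 + 6))) = ((-11 + 21)/(-8 + 21))*(1/636) + (-10 + 11*((1 + 1)*(2 + 6))) = (10/13)*(1/636) + (-10 + 11*(2*8)) = ((1/13)*10)*(1/636) + (-10 + 11*16) = (10/13)*(1/636) + (-10 + 176) = 5/4134 + 166 = 686249/4134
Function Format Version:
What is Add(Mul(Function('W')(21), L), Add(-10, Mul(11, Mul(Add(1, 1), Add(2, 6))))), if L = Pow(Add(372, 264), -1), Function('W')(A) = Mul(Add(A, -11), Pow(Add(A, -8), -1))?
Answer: Rational(686249, 4134) ≈ 166.00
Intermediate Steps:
Function('W')(A) = Mul(Pow(Add(-8, A), -1), Add(-11, A)) (Function('W')(A) = Mul(Add(-11, A), Pow(Add(-8, A), -1)) = Mul(Pow(Add(-8, A), -1), Add(-11, A)))
L = Rational(1, 636) (L = Pow(636, -1) = Rational(1, 636) ≈ 0.0015723)
Add(Mul(Function('W')(21), L), Add(-10, Mul(11, Mul(Add(1, 1), Add(2, 6))))) = Add(Mul(Mul(Pow(Add(-8, 21), -1), Add(-11, 21)), Rational(1, 636)), Add(-10, Mul(11, Mul(Add(1, 1), Add(2, 6))))) = Add(Mul(Mul(Pow(13, -1), 10), Rational(1, 636)), Add(-10, Mul(11, Mul(2, 8)))) = Add(Mul(Mul(Rational(1, 13), 10), Rational(1, 636)), Add(-10, Mul(11, 16))) = Add(Mul(Rational(10, 13), Rational(1, 636)), Add(-10, 176)) = Add(Rational(5, 4134), 166) = Rational(686249, 4134)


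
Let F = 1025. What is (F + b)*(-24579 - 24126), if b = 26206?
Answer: -1326285855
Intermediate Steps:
(F + b)*(-24579 - 24126) = (1025 + 26206)*(-24579 - 24126) = 27231*(-48705) = -1326285855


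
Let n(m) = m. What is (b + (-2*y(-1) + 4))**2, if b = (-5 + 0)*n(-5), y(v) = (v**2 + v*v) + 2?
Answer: 441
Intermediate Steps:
y(v) = 2 + 2*v**2 (y(v) = (v**2 + v**2) + 2 = 2*v**2 + 2 = 2 + 2*v**2)
b = 25 (b = (-5 + 0)*(-5) = -5*(-5) = 25)
(b + (-2*y(-1) + 4))**2 = (25 + (-2*(2 + 2*(-1)**2) + 4))**2 = (25 + (-2*(2 + 2*1) + 4))**2 = (25 + (-2*(2 + 2) + 4))**2 = (25 + (-2*4 + 4))**2 = (25 + (-8 + 4))**2 = (25 - 4)**2 = 21**2 = 441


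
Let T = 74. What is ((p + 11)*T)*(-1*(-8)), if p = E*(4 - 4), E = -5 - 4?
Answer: 6512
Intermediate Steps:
E = -9
p = 0 (p = -9*(4 - 4) = -9*0 = 0)
((p + 11)*T)*(-1*(-8)) = ((0 + 11)*74)*(-1*(-8)) = (11*74)*8 = 814*8 = 6512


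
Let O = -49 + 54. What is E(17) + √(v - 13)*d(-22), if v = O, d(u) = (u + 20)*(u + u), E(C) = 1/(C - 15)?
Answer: ½ + 176*I*√2 ≈ 0.5 + 248.9*I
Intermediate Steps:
E(C) = 1/(-15 + C)
O = 5
d(u) = 2*u*(20 + u) (d(u) = (20 + u)*(2*u) = 2*u*(20 + u))
v = 5
E(17) + √(v - 13)*d(-22) = 1/(-15 + 17) + √(5 - 13)*(2*(-22)*(20 - 22)) = 1/2 + √(-8)*(2*(-22)*(-2)) = ½ + (2*I*√2)*88 = ½ + 176*I*√2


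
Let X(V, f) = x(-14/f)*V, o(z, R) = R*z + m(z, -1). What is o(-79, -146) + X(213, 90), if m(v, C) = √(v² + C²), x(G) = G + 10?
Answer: 204463/15 + √6242 ≈ 13710.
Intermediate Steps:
x(G) = 10 + G
m(v, C) = √(C² + v²)
o(z, R) = √(1 + z²) + R*z (o(z, R) = R*z + √((-1)² + z²) = R*z + √(1 + z²) = √(1 + z²) + R*z)
X(V, f) = V*(10 - 14/f) (X(V, f) = (10 - 14/f)*V = V*(10 - 14/f))
o(-79, -146) + X(213, 90) = (√(1 + (-79)²) - 146*(-79)) + (10*213 - 14*213/90) = (√(1 + 6241) + 11534) + (2130 - 14*213*1/90) = (√6242 + 11534) + (2130 - 497/15) = (11534 + √6242) + 31453/15 = 204463/15 + √6242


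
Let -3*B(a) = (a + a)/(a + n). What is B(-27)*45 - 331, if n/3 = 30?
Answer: -2227/7 ≈ -318.14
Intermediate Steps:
n = 90 (n = 3*30 = 90)
B(a) = -2*a/(3*(90 + a)) (B(a) = -(a + a)/(3*(a + 90)) = -2*a/(3*(90 + a)))
B(-27)*45 - 331 = -2*(-27)/(270 + 3*(-27))*45 - 331 = -2*(-27)/(270 - 81)*45 - 331 = -2*(-27)/189*45 - 331 = -2*(-27)*1/189*45 - 331 = (2/7)*45 - 331 = 90/7 - 331 = -2227/7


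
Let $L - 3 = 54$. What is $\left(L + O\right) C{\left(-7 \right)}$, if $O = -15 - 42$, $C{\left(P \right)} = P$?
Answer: $0$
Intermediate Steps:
$L = 57$ ($L = 3 + 54 = 57$)
$O = -57$ ($O = -15 - 42 = -57$)
$\left(L + O\right) C{\left(-7 \right)} = \left(57 - 57\right) \left(-7\right) = 0 \left(-7\right) = 0$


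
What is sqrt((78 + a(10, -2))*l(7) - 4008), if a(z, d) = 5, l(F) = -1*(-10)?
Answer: I*sqrt(3178) ≈ 56.374*I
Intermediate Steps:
l(F) = 10
sqrt((78 + a(10, -2))*l(7) - 4008) = sqrt((78 + 5)*10 - 4008) = sqrt(83*10 - 4008) = sqrt(830 - 4008) = sqrt(-3178) = I*sqrt(3178)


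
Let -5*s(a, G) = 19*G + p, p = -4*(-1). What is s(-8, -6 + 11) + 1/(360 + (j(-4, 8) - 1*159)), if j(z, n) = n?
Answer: -20686/1045 ≈ -19.795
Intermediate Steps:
p = 4
s(a, G) = -⅘ - 19*G/5 (s(a, G) = -(19*G + 4)/5 = -(4 + 19*G)/5 = -⅘ - 19*G/5)
s(-8, -6 + 11) + 1/(360 + (j(-4, 8) - 1*159)) = (-⅘ - 19*(-6 + 11)/5) + 1/(360 + (8 - 1*159)) = (-⅘ - 19/5*5) + 1/(360 + (8 - 159)) = (-⅘ - 19) + 1/(360 - 151) = -99/5 + 1/209 = -20686/1045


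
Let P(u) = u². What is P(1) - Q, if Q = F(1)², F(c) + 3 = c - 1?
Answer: -8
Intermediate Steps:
F(c) = -4 + c (F(c) = -3 + (c - 1) = -3 + (-1 + c) = -4 + c)
Q = 9 (Q = (-4 + 1)² = (-3)² = 9)
P(1) - Q = 1² - 1*9 = 1 - 9 = -8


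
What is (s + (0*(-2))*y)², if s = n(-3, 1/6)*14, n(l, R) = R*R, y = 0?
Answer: 49/324 ≈ 0.15123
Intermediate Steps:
n(l, R) = R²
s = 7/18 (s = (1/6)²*14 = (⅙)²*14 = (1/36)*14 = 7/18 ≈ 0.38889)
(s + (0*(-2))*y)² = (7/18 + (0*(-2))*0)² = (7/18 + 0*0)² = (7/18 + 0)² = (7/18)² = 49/324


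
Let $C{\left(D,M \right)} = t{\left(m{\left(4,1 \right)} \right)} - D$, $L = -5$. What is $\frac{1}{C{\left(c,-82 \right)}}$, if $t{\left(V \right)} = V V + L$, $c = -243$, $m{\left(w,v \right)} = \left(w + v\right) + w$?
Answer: $\frac{1}{319} \approx 0.0031348$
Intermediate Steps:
$m{\left(w,v \right)} = v + 2 w$ ($m{\left(w,v \right)} = \left(v + w\right) + w = v + 2 w$)
$t{\left(V \right)} = -5 + V^{2}$ ($t{\left(V \right)} = V V - 5 = V^{2} - 5 = -5 + V^{2}$)
$C{\left(D,M \right)} = 76 - D$ ($C{\left(D,M \right)} = \left(-5 + \left(1 + 2 \cdot 4\right)^{2}\right) - D = \left(-5 + \left(1 + 8\right)^{2}\right) - D = \left(-5 + 9^{2}\right) - D = \left(-5 + 81\right) - D = 76 - D$)
$\frac{1}{C{\left(c,-82 \right)}} = \frac{1}{76 - -243} = \frac{1}{76 + 243} = \frac{1}{319}$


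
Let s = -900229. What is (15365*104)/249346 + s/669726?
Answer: 422863429363/83496749598 ≈ 5.0644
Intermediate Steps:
(15365*104)/249346 + s/669726 = (15365*104)/249346 - 900229/669726 = 1597960*(1/249346) - 900229*1/669726 = 798980/124673 - 900229/669726 = 422863429363/83496749598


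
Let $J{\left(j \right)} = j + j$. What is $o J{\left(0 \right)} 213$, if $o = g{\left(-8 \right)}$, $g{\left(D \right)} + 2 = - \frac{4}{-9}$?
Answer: $0$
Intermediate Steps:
$g{\left(D \right)} = - \frac{14}{9}$ ($g{\left(D \right)} = -2 - \frac{4}{-9} = -2 - - \frac{4}{9} = -2 + \frac{4}{9} = - \frac{14}{9}$)
$o = - \frac{14}{9} \approx -1.5556$
$J{\left(j \right)} = 2 j$
$o J{\left(0 \right)} 213 = - \frac{14 \cdot 2 \cdot 0}{9} \cdot 213 = \left(- \frac{14}{9}\right) 0 \cdot 213 = 0 \cdot 213 = 0$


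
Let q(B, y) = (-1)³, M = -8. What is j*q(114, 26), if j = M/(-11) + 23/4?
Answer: -285/44 ≈ -6.4773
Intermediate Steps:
q(B, y) = -1
j = 285/44 (j = -8/(-11) + 23/4 = -8*(-1/11) + 23*(¼) = 8/11 + 23/4 = 285/44 ≈ 6.4773)
j*q(114, 26) = (285/44)*(-1) = -285/44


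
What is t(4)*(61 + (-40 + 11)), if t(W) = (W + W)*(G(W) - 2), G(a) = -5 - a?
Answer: -2816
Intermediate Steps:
t(W) = 2*W*(-7 - W) (t(W) = (W + W)*((-5 - W) - 2) = (2*W)*(-7 - W) = 2*W*(-7 - W))
t(4)*(61 + (-40 + 11)) = (-2*4*(7 + 4))*(61 + (-40 + 11)) = (-2*4*11)*(61 - 29) = -88*32 = -2816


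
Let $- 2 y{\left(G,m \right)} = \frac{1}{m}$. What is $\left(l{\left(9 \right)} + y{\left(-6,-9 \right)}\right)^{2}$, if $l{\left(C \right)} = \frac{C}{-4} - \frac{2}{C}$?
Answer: $\frac{841}{144} \approx 5.8403$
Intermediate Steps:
$y{\left(G,m \right)} = - \frac{1}{2 m}$
$l{\left(C \right)} = - \frac{2}{C} - \frac{C}{4}$ ($l{\left(C \right)} = C \left(- \frac{1}{4}\right) - \frac{2}{C} = - \frac{C}{4} - \frac{2}{C} = - \frac{2}{C} - \frac{C}{4}$)
$\left(l{\left(9 \right)} + y{\left(-6,-9 \right)}\right)^{2} = \left(\left(- \frac{2}{9} - \frac{9}{4}\right) - \frac{1}{2 \left(-9\right)}\right)^{2} = \left(\left(\left(-2\right) \frac{1}{9} - \frac{9}{4}\right) - - \frac{1}{18}\right)^{2} = \left(\left(- \frac{2}{9} - \frac{9}{4}\right) + \frac{1}{18}\right)^{2} = \left(- \frac{89}{36} + \frac{1}{18}\right)^{2} = \left(- \frac{29}{12}\right)^{2} = \frac{841}{144}$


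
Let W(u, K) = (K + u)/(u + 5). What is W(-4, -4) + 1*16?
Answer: 8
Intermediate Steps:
W(u, K) = (K + u)/(5 + u)
W(-4, -4) + 1*16 = (-4 - 4)/(5 - 4) + 1*16 = -8/1 + 16 = 1*(-8) + 16 = -8 + 16 = 8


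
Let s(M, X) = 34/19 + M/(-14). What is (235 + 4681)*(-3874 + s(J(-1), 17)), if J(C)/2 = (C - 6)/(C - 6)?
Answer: -2531853068/133 ≈ -1.9036e+7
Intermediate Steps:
J(C) = 2 (J(C) = 2*((C - 6)/(C - 6)) = 2*((-6 + C)/(-6 + C)) = 2*1 = 2)
s(M, X) = 34/19 - M/14 (s(M, X) = 34*(1/19) + M*(-1/14) = 34/19 - M/14)
(235 + 4681)*(-3874 + s(J(-1), 17)) = (235 + 4681)*(-3874 + (34/19 - 1/14*2)) = 4916*(-3874 + (34/19 - ⅐)) = 4916*(-3874 + 219/133) = 4916*(-515023/133) = -2531853068/133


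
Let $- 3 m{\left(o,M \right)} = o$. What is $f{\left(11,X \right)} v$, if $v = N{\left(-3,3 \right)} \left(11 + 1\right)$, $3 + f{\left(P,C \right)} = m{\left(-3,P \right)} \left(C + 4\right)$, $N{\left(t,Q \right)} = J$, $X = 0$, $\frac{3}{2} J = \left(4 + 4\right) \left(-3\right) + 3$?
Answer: $-168$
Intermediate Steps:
$m{\left(o,M \right)} = - \frac{o}{3}$
$J = -14$ ($J = \frac{2 \left(\left(4 + 4\right) \left(-3\right) + 3\right)}{3} = \frac{2 \left(8 \left(-3\right) + 3\right)}{3} = \frac{2 \left(-24 + 3\right)}{3} = \frac{2}{3} \left(-21\right) = -14$)
$N{\left(t,Q \right)} = -14$
$f{\left(P,C \right)} = 1 + C$ ($f{\left(P,C \right)} = -3 + \left(- \frac{1}{3}\right) \left(-3\right) \left(C + 4\right) = -3 + 1 \left(4 + C\right) = -3 + \left(4 + C\right) = 1 + C$)
$v = -168$ ($v = - 14 \left(11 + 1\right) = \left(-14\right) 12 = -168$)
$f{\left(11,X \right)} v = \left(1 + 0\right) \left(-168\right) = 1 \left(-168\right) = -168$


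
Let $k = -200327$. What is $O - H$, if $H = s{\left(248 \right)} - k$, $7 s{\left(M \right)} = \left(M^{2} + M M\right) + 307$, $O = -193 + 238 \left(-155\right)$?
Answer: $- \frac{1785185}{7} \approx -2.5503 \cdot 10^{5}$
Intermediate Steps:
$O = -37083$ ($O = -193 - 36890 = -37083$)
$s{\left(M \right)} = \frac{307}{7} + \frac{2 M^{2}}{7}$ ($s{\left(M \right)} = \frac{\left(M^{2} + M M\right) + 307}{7} = \frac{\left(M^{2} + M^{2}\right) + 307}{7} = \frac{2 M^{2} + 307}{7} = \frac{307 + 2 M^{2}}{7} = \frac{307}{7} + \frac{2 M^{2}}{7}$)
$H = \frac{1525604}{7}$ ($H = \left(\frac{307}{7} + \frac{2 \cdot 248^{2}}{7}\right) - -200327 = \left(\frac{307}{7} + \frac{2}{7} \cdot 61504\right) + 200327 = \left(\frac{307}{7} + \frac{123008}{7}\right) + 200327 = \frac{123315}{7} + 200327 = \frac{1525604}{7} \approx 2.1794 \cdot 10^{5}$)
$O - H = -37083 - \frac{1525604}{7} = - \frac{1785185}{7}$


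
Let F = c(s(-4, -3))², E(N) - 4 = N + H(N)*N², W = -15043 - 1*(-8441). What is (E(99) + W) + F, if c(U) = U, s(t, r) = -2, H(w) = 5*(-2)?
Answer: -104505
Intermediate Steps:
W = -6602 (W = -15043 + 8441 = -6602)
H(w) = -10
E(N) = 4 + N - 10*N² (E(N) = 4 + (N - 10*N²) = 4 + N - 10*N²)
F = 4 (F = (-2)² = 4)
(E(99) + W) + F = ((4 + 99 - 10*99²) - 6602) + 4 = ((4 + 99 - 10*9801) - 6602) + 4 = ((4 + 99 - 98010) - 6602) + 4 = (-97907 - 6602) + 4 = -104509 + 4 = -104505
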